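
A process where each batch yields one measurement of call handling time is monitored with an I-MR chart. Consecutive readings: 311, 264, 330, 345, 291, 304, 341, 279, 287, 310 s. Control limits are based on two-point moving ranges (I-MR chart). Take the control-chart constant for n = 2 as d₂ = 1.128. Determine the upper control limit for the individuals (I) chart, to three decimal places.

402.240

X̄ = (311 + 264 + 330 + 345 + 291 + 304 + 341 + 279 + 287 + 310) / 10 = 306.2000
Moving ranges: 47, 66, 15, 54, 13, 37, 62, 8, 23; M̄R̄ = 325.0000 / 9 = 36.1111
UCL = X̄ + 3·M̄R̄/d₂ = 306.2000 + 3 × 36.1111 / 1.128 = 402.2402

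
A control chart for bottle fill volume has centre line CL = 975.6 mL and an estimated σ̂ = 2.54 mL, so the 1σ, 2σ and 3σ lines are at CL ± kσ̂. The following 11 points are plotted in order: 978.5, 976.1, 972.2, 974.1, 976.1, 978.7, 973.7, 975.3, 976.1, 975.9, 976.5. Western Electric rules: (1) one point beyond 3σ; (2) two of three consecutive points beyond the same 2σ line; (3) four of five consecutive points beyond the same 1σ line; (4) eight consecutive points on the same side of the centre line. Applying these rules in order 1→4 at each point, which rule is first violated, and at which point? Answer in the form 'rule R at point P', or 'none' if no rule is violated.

none

Zone of each point (C = within 1σ̂, B = 1σ̂–2σ̂, A = 2σ̂–3σ̂, * = beyond 3σ̂; sign = side of CL): 1:+B, 2:+C, 3:-B, 4:-C, 5:+C, 6:+B, 7:-C, 8:-C, 9:+C, 10:+C, 11:+C
No rule fires across all 11 points.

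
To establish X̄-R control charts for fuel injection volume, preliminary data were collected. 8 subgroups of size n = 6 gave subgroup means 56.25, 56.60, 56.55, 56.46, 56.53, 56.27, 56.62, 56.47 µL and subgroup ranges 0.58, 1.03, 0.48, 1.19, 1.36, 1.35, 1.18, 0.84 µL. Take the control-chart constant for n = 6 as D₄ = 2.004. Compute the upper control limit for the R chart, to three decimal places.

R̄ = (0.58 + 1.03 + 0.48 + 1.19 + 1.36 + 1.35 + 1.18 + 0.84) / 8 = 8.0100 / 8 = 1.0012
UCL_R = D₄·R̄ = 2.004 × 1.0012 = 2.0065

2.007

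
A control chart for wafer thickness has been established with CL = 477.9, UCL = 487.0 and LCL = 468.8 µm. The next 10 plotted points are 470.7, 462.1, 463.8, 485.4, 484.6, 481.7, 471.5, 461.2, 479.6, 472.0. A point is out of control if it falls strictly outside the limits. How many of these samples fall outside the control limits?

Compare each point to [468.8, 487.0]: sample 2 = 462.1 < LCL; sample 3 = 463.8 < LCL; sample 8 = 461.2 < LCL.

3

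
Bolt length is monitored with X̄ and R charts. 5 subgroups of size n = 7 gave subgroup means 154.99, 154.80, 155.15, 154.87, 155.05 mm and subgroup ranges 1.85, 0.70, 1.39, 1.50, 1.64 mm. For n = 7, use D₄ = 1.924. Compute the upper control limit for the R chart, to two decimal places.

2.72

R̄ = (1.85 + 0.70 + 1.39 + 1.50 + 1.64) / 5 = 7.0800 / 5 = 1.4160
UCL_R = D₄·R̄ = 1.924 × 1.4160 = 2.7244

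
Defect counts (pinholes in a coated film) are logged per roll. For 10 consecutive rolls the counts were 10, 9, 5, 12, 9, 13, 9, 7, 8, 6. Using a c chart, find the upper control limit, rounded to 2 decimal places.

c̄ = (10 + 9 + 5 + 12 + 9 + 13 + 9 + 7 + 8 + 6) / 10 = 88 / 10 = 8.8000
UCL = c̄ + 3√c̄ = 8.8000 + 3 × √8.8000 = 8.8000 + 3 × 2.9665 = 17.6994

17.70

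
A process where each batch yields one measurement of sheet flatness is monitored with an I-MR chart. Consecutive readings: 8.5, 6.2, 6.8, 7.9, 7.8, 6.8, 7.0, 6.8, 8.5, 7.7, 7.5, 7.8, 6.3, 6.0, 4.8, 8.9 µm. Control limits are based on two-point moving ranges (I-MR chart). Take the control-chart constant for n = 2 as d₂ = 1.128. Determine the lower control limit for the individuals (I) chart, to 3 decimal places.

X̄ = (8.5 + 6.2 + 6.8 + 7.9 + 7.8 + 6.8 + 7.0 + 6.8 + 8.5 + 7.7 + 7.5 + 7.8 + 6.3 + 6.0 + 4.8 + 8.9) / 16 = 7.2062
Moving ranges: 2.3, 0.6, 1.1, 0.1, 1.0, 0.2, 0.2, 1.7, 0.8, 0.2, 0.3, 1.5, 0.3, 1.2, 4.1; M̄R̄ = 15.6000 / 15 = 1.0400
LCL = X̄ − 3·M̄R̄/d₂ = 7.2062 − 3 × 1.0400 / 1.128 = 4.4403

4.440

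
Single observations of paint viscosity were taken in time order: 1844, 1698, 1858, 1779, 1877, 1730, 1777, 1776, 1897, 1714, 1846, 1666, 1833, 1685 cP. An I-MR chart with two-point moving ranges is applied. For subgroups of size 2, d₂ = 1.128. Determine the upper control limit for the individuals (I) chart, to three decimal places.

X̄ = (1844 + 1698 + 1858 + 1779 + 1877 + 1730 + 1777 + 1776 + 1897 + 1714 + 1846 + 1666 + 1833 + 1685) / 14 = 1784.2857
Moving ranges: 146, 160, 79, 98, 147, 47, 1, 121, 183, 132, 180, 167, 148; M̄R̄ = 1609.0000 / 13 = 123.7692
UCL = X̄ + 3·M̄R̄/d₂ = 1784.2857 + 3 × 123.7692 / 1.128 = 2113.4592

2113.459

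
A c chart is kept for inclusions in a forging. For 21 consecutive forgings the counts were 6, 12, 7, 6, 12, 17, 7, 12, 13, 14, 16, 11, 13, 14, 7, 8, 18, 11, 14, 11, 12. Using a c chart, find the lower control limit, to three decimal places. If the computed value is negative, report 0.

c̄ = (6 + 12 + 7 + 6 + 12 + 17 + 7 + 12 + 13 + 14 + 16 + 11 + 13 + 14 + 7 + 8 + 18 + 11 + 14 + 11 + 12) / 21 = 241 / 21 = 11.4762
LCL = c̄ − 3√c̄ = 11.4762 − 3 × 3.3877 = 1.3132

1.313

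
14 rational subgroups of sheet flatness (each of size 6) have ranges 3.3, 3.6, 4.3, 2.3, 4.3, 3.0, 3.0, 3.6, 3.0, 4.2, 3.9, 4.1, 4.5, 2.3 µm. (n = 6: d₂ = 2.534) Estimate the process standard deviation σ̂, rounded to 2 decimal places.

1.39

R̄ = (3.3 + 3.6 + 4.3 + 2.3 + 4.3 + 3.0 + 3.0 + 3.6 + 3.0 + 4.2 + 3.9 + 4.1 + 4.5 + 2.3) / 14 = 3.5286
σ̂ = R̄ / d₂ = 3.5286 / 2.534 = 1.3925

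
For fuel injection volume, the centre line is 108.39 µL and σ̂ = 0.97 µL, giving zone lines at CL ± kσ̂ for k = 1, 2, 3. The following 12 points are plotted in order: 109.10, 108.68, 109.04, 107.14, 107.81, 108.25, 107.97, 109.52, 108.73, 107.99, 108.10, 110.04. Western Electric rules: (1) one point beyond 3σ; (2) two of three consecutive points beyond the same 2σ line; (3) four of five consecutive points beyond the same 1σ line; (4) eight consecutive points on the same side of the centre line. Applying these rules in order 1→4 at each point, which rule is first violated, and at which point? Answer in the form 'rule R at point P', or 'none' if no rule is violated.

Zone of each point (C = within 1σ̂, B = 1σ̂–2σ̂, A = 2σ̂–3σ̂, * = beyond 3σ̂; sign = side of CL): 1:+C, 2:+C, 3:+C, 4:-B, 5:-C, 6:-C, 7:-C, 8:+B, 9:+C, 10:-C, 11:-C, 12:+B
No rule fires across all 12 points.

none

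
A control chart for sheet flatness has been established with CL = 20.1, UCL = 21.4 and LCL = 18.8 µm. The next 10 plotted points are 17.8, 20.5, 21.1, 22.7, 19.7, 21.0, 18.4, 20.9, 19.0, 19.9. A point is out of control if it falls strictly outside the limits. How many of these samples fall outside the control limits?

3

Compare each point to [18.8, 21.4]: sample 1 = 17.8 < LCL; sample 4 = 22.7 > UCL; sample 7 = 18.4 < LCL.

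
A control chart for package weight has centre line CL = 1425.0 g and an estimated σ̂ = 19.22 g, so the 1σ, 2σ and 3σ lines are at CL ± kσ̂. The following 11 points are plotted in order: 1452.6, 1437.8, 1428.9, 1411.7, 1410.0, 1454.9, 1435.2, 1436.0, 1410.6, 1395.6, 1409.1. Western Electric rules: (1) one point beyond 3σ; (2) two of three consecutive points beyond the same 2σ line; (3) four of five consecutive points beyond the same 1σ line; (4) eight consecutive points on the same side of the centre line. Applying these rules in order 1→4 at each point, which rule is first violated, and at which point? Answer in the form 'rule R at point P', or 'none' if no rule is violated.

none

Zone of each point (C = within 1σ̂, B = 1σ̂–2σ̂, A = 2σ̂–3σ̂, * = beyond 3σ̂; sign = side of CL): 1:+B, 2:+C, 3:+C, 4:-C, 5:-C, 6:+B, 7:+C, 8:+C, 9:-C, 10:-B, 11:-C
No rule fires across all 11 points.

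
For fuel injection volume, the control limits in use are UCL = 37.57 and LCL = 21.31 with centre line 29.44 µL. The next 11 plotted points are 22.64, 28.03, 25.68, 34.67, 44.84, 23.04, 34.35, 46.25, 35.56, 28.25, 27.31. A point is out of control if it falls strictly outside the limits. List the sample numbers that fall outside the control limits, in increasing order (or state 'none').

Compare each point to [21.31, 37.57]: sample 5 = 44.84 > UCL; sample 8 = 46.25 > UCL.

5, 8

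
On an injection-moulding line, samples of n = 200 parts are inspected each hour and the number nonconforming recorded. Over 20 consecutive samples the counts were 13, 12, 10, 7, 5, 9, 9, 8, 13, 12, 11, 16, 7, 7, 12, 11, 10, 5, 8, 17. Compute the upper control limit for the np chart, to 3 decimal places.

19.390

p̄ = Σdᵢ / (k·n) = 202 / (20 × 200) = 0.05050
UCL = np̄ + 3·√(np̄(1−p̄)) = 10.1000 + 3 × √(10.1000×0.94950) = 10.1000 + 3 × 3.0968 = 19.3903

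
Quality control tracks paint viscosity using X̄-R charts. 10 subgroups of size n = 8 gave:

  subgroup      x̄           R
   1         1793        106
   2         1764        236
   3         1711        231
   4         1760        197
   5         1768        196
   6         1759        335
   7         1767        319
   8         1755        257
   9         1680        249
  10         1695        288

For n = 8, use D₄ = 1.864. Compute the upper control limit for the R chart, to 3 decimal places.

449.970

R̄ = (106 + 236 + 231 + 197 + 196 + 335 + 319 + 257 + 249 + 288) / 10 = 2414.0000 / 10 = 241.4000
UCL_R = D₄·R̄ = 1.864 × 241.4000 = 449.9696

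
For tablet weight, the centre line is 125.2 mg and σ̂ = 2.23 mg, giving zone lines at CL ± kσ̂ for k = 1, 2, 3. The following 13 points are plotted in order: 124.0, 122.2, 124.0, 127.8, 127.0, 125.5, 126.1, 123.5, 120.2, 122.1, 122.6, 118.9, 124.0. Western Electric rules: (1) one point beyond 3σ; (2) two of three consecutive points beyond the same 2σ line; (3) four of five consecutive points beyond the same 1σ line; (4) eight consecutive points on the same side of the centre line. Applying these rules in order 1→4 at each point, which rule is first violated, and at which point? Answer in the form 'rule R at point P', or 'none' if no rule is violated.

Zone of each point (C = within 1σ̂, B = 1σ̂–2σ̂, A = 2σ̂–3σ̂, * = beyond 3σ̂; sign = side of CL): 1:-C, 2:-B, 3:-C, 4:+B, 5:+C, 6:+C, 7:+C, 8:-C, 9:-A, 10:-B, 11:-B, 12:-A, 13:-C
Rule 3 (four of five consecutive points beyond the same 1σ limit) is satisfied at point 12.

rule 3 at point 12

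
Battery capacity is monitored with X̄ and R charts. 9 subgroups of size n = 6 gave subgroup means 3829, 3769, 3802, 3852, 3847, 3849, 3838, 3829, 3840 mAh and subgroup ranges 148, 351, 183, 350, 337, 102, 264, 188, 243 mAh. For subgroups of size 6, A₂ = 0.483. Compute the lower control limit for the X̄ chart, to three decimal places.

X̄̄ = (3829 + 3769 + 3802 + 3852 + 3847 + 3849 + 3838 + 3829 + 3840) / 9 = 34455.0000 / 9 = 3828.3333
R̄ = (148 + 351 + 183 + 350 + 337 + 102 + 264 + 188 + 243) / 9 = 2166.0000 / 9 = 240.6667
LCL = X̄̄ − A₂·R̄ = 3828.3333 − 0.483 × 240.6667 = 3712.0913

3712.091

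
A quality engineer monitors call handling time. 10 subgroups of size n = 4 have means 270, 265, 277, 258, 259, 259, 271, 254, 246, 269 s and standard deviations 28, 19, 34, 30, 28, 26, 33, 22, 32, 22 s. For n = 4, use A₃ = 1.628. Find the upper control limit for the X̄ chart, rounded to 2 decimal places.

X̄̄ = (270 + 265 + 277 + 258 + 259 + 259 + 271 + 254 + 246 + 269) / 10 = 262.8000
s̄ = (28 + 19 + 34 + 30 + 28 + 26 + 33 + 22 + 32 + 22) / 10 = 27.4000
UCL = X̄̄ + A₃·s̄ = 262.8000 + 1.628 × 27.4000 = 307.4072

307.41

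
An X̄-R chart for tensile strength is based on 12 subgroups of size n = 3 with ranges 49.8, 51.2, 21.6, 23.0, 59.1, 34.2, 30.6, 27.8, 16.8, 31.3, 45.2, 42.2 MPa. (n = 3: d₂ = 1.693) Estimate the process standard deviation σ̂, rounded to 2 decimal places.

21.30

R̄ = (49.8 + 51.2 + 21.6 + 23.0 + 59.1 + 34.2 + 30.6 + 27.8 + 16.8 + 31.3 + 45.2 + 42.2) / 12 = 36.0667
σ̂ = R̄ / d₂ = 36.0667 / 1.693 = 21.3034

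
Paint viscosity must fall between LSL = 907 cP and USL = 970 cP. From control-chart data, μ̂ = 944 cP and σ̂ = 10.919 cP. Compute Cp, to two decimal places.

0.96

Cp = (USL − LSL) / (6σ̂) = (970 − 907) / (6 × 10.919) = 63.0000 / 65.5140 = 0.9616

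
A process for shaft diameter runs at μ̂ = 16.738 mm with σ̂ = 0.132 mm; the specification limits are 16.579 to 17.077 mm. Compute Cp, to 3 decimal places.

Cp = (USL − LSL) / (6σ̂) = (17.077 − 16.579) / (6 × 0.132) = 0.4980 / 0.7920 = 0.6288

0.629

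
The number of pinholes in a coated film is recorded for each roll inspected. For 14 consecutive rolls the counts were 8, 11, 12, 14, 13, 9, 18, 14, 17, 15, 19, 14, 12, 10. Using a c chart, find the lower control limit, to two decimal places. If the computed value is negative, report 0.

2.35

c̄ = (8 + 11 + 12 + 14 + 13 + 9 + 18 + 14 + 17 + 15 + 19 + 14 + 12 + 10) / 14 = 186 / 14 = 13.2857
LCL = c̄ − 3√c̄ = 13.2857 − 3 × 3.6450 = 2.3508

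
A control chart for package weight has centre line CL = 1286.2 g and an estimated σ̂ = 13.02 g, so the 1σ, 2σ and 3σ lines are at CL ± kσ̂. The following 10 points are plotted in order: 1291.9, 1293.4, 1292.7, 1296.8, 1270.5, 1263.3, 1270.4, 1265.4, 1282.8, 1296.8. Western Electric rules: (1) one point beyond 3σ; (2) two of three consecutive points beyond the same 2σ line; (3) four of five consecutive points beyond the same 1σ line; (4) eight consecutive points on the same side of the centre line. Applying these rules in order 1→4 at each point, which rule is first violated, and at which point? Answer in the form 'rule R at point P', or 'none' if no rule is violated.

rule 3 at point 8

Zone of each point (C = within 1σ̂, B = 1σ̂–2σ̂, A = 2σ̂–3σ̂, * = beyond 3σ̂; sign = side of CL): 1:+C, 2:+C, 3:+C, 4:+C, 5:-B, 6:-B, 7:-B, 8:-B, 9:-C, 10:+C
Rule 3 (four of five consecutive points beyond the same 1σ limit) is satisfied at point 8.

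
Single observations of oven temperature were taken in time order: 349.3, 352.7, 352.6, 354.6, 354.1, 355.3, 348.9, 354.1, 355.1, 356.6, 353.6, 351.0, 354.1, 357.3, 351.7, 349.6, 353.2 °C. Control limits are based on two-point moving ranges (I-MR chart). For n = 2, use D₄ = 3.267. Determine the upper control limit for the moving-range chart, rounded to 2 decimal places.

9.09

Moving ranges: 3.4, 0.1, 2.0, 0.5, 1.2, 6.4, 5.2, 1.0, 1.5, 3.0, 2.6, 3.1, 3.2, 5.6, 2.1, 3.6; M̄R̄ = 44.5000 / 16 = 2.7812
UCL_MR = D₄·M̄R̄ = 3.267 × 2.7812 = 9.0863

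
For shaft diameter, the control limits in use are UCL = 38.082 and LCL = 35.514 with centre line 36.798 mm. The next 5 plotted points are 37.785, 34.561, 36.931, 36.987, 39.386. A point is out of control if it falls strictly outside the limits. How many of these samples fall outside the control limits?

Compare each point to [35.514, 38.082]: sample 2 = 34.561 < LCL; sample 5 = 39.386 > UCL.

2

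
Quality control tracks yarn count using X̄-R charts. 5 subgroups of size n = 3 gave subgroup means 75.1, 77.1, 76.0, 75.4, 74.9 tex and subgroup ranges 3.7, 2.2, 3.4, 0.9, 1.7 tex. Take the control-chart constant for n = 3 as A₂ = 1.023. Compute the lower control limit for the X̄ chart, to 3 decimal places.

X̄̄ = (75.1 + 77.1 + 76.0 + 75.4 + 74.9) / 5 = 378.5000 / 5 = 75.7000
R̄ = (3.7 + 2.2 + 3.4 + 0.9 + 1.7) / 5 = 11.9000 / 5 = 2.3800
LCL = X̄̄ − A₂·R̄ = 75.7000 − 1.023 × 2.3800 = 73.2653

73.265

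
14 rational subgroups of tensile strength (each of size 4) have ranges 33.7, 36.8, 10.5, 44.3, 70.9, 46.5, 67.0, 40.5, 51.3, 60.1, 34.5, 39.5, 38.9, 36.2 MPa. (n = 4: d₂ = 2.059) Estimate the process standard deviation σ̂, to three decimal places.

21.186

R̄ = (33.7 + 36.8 + 10.5 + 44.3 + 70.9 + 46.5 + 67.0 + 40.5 + 51.3 + 60.1 + 34.5 + 39.5 + 38.9 + 36.2) / 14 = 43.6214
σ̂ = R̄ / d₂ = 43.6214 / 2.059 = 21.1857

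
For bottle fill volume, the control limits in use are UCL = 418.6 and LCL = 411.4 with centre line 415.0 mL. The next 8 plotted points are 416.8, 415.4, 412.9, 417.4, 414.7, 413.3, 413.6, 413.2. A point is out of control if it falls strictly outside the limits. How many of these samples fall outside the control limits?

All 8 points lie within [411.4, 418.6].

0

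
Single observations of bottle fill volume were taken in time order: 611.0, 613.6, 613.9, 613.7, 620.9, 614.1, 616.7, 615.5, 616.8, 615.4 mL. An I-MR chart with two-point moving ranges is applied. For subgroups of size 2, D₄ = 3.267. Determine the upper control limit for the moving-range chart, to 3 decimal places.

8.567

Moving ranges: 2.6, 0.3, 0.2, 7.2, 6.8, 2.6, 1.2, 1.3, 1.4; M̄R̄ = 23.6000 / 9 = 2.6222
UCL_MR = D₄·M̄R̄ = 3.267 × 2.6222 = 8.5668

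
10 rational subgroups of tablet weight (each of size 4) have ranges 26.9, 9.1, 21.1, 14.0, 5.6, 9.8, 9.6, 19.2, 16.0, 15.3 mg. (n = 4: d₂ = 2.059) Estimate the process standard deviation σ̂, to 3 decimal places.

7.120

R̄ = (26.9 + 9.1 + 21.1 + 14.0 + 5.6 + 9.8 + 9.6 + 19.2 + 16.0 + 15.3) / 10 = 14.6600
σ̂ = R̄ / d₂ = 14.6600 / 2.059 = 7.1200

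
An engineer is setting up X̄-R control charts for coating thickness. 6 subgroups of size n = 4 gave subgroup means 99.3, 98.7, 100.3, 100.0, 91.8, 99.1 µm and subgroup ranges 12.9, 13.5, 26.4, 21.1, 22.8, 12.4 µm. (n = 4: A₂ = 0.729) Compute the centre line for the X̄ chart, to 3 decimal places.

X̄̄ = (99.3 + 98.7 + 100.3 + 100.0 + 91.8 + 99.1) / 6 = 589.2000 / 6 = 98.2000
CL = X̄̄ = 98.2000

98.200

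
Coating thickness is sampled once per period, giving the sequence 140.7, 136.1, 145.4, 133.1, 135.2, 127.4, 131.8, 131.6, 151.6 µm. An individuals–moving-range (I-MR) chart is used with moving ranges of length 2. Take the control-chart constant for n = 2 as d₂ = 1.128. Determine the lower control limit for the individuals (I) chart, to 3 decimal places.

116.809

X̄ = (140.7 + 136.1 + 145.4 + 133.1 + 135.2 + 127.4 + 131.8 + 131.6 + 151.6) / 9 = 136.9889
Moving ranges: 4.6, 9.3, 12.3, 2.1, 7.8, 4.4, 0.2, 20.0; M̄R̄ = 60.7000 / 8 = 7.5875
LCL = X̄ − 3·M̄R̄/d₂ = 136.9889 − 3 × 7.5875 / 1.128 = 116.8094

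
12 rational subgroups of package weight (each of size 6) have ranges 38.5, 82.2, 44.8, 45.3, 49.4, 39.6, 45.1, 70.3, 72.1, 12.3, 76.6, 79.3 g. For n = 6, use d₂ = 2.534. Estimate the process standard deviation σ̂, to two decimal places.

21.56

R̄ = (38.5 + 82.2 + 44.8 + 45.3 + 49.4 + 39.6 + 45.1 + 70.3 + 72.1 + 12.3 + 76.6 + 79.3) / 12 = 54.6250
σ̂ = R̄ / d₂ = 54.6250 / 2.534 = 21.5568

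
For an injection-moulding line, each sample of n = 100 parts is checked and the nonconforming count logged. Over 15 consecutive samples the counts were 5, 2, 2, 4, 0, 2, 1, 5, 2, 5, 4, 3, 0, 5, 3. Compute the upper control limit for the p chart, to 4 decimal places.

0.0787

p̄ = Σdᵢ / (k·n) = 43 / (15 × 100) = 0.02867
UCL = p̄ + 3·√(p̄(1−p̄)/n) = 0.02867 + 3 × √(0.02867×0.97133/100) = 0.02867 + 3 × 0.01669 = 0.07873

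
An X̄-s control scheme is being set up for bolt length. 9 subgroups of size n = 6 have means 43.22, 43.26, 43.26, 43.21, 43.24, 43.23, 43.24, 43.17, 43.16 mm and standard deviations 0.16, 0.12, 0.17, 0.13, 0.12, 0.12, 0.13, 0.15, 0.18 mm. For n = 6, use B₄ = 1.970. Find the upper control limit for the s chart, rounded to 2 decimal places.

s̄ = (0.16 + 0.12 + 0.17 + 0.13 + 0.12 + 0.12 + 0.13 + 0.15 + 0.18) / 9 = 0.1422
UCL_s = B₄·s̄ = 1.970 × 0.1422 = 0.2802

0.28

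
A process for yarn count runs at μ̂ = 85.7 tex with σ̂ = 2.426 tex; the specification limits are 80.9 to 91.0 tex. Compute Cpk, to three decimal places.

0.660

Cpu = (USL − μ̂) / (3σ̂) = (91.0 − 85.7) / (3 × 2.426) = 0.7282; Cpl = (μ̂ − LSL) / (3σ̂) = (85.7 − 80.9) / (3 × 2.426) = 0.6595; Cpk = min(Cpu, Cpl) = 0.6595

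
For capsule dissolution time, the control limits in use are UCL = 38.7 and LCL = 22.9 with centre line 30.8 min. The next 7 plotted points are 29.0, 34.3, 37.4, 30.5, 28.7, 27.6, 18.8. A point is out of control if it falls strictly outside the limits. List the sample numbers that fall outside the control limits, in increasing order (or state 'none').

7

Compare each point to [22.9, 38.7]: sample 7 = 18.8 < LCL.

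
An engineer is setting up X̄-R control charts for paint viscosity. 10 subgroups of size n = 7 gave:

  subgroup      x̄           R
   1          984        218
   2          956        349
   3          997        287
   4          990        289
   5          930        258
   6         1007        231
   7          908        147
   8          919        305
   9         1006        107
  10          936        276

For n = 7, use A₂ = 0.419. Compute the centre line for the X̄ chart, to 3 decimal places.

963.300

X̄̄ = (984 + 956 + 997 + 990 + 930 + 1007 + 908 + 919 + 1006 + 936) / 10 = 9633.0000 / 10 = 963.3000
CL = X̄̄ = 963.3000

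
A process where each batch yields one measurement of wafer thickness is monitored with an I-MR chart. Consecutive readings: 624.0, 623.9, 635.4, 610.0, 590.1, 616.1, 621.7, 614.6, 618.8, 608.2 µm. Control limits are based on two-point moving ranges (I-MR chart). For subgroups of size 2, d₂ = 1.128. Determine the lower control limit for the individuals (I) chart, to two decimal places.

X̄ = (624.0 + 623.9 + 635.4 + 610.0 + 590.1 + 616.1 + 621.7 + 614.6 + 618.8 + 608.2) / 10 = 616.2800
Moving ranges: 0.1, 11.5, 25.4, 19.9, 26.0, 5.6, 7.1, 4.2, 10.6; M̄R̄ = 110.4000 / 9 = 12.2667
LCL = X̄ − 3·M̄R̄/d₂ = 616.2800 − 3 × 12.2667 / 1.128 = 583.6559

583.66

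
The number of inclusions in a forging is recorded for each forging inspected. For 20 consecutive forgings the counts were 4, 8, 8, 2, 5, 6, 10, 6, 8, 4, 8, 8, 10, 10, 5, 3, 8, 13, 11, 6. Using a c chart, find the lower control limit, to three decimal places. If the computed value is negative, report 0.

c̄ = (4 + 8 + 8 + 2 + 5 + 6 + 10 + 6 + 8 + 4 + 8 + 8 + 10 + 10 + 5 + 3 + 8 + 13 + 11 + 6) / 20 = 143 / 20 = 7.1500
LCL = c̄ − 3√c̄ = 7.1500 − 3 × 2.6739 = -0.8718 → 0 (cannot be negative)

0.000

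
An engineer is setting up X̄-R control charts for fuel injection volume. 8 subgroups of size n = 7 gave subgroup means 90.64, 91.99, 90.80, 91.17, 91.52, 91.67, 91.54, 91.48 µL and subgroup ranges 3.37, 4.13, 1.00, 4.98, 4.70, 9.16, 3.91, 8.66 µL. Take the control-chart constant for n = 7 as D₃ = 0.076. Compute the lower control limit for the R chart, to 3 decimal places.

0.379

R̄ = (3.37 + 4.13 + 1.00 + 4.98 + 4.70 + 9.16 + 3.91 + 8.66) / 8 = 39.9100 / 8 = 4.9888
LCL_R = D₃·R̄ = 0.076 × 4.9888 = 0.3791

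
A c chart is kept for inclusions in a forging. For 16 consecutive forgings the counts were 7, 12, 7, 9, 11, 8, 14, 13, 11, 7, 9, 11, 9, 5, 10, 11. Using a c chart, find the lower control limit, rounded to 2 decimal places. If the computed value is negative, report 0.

0.32

c̄ = (7 + 12 + 7 + 9 + 11 + 8 + 14 + 13 + 11 + 7 + 9 + 11 + 9 + 5 + 10 + 11) / 16 = 154 / 16 = 9.6250
LCL = c̄ − 3√c̄ = 9.6250 − 3 × 3.1024 = 0.3177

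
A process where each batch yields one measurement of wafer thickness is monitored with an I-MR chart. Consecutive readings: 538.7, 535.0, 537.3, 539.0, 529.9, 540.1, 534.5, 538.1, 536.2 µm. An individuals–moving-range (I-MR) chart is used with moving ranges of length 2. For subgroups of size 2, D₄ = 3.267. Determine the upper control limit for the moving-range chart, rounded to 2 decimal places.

15.56

Moving ranges: 3.7, 2.3, 1.7, 9.1, 10.2, 5.6, 3.6, 1.9; M̄R̄ = 38.1000 / 8 = 4.7625
UCL_MR = D₄·M̄R̄ = 3.267 × 4.7625 = 15.5591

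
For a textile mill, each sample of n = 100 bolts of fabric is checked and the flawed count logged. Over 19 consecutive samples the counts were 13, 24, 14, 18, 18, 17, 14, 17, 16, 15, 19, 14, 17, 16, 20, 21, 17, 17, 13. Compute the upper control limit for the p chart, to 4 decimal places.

0.2807

p̄ = Σdᵢ / (k·n) = 320 / (19 × 100) = 0.16842
UCL = p̄ + 3·√(p̄(1−p̄)/n) = 0.16842 + 3 × √(0.16842×0.83158/100) = 0.16842 + 3 × 0.03742 = 0.28069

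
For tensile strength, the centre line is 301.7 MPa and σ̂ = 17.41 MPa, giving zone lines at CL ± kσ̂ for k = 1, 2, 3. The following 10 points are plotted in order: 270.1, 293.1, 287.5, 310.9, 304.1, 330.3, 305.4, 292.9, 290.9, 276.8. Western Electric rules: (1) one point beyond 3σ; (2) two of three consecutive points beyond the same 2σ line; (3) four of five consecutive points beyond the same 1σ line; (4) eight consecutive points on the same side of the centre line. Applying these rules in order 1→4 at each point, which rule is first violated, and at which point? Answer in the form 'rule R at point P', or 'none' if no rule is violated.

none

Zone of each point (C = within 1σ̂, B = 1σ̂–2σ̂, A = 2σ̂–3σ̂, * = beyond 3σ̂; sign = side of CL): 1:-B, 2:-C, 3:-C, 4:+C, 5:+C, 6:+B, 7:+C, 8:-C, 9:-C, 10:-B
No rule fires across all 10 points.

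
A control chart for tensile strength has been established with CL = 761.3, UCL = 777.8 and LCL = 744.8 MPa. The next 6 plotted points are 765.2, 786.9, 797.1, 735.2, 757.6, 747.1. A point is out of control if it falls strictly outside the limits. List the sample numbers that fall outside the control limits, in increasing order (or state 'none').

Compare each point to [744.8, 777.8]: sample 2 = 786.9 > UCL; sample 3 = 797.1 > UCL; sample 4 = 735.2 < LCL.

2, 3, 4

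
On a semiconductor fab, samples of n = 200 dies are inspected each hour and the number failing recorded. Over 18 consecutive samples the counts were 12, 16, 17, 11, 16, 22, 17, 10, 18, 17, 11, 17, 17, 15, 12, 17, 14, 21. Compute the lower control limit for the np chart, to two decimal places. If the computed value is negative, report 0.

p̄ = Σdᵢ / (k·n) = 280 / (18 × 200) = 0.07778
LCL = np̄ − 3·√(np̄(1−p̄)) = 15.5556 − 3 × 3.7876 = 4.1928

4.19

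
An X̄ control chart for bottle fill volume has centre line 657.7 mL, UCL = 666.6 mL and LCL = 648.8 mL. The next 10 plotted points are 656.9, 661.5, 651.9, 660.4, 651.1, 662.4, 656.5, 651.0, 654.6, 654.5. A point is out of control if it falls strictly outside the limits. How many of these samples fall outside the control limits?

All 10 points lie within [648.8, 666.6].

0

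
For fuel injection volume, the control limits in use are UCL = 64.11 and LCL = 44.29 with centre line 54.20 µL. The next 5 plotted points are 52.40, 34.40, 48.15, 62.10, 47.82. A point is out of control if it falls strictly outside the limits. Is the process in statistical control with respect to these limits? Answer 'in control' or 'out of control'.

Compare each point to [44.29, 64.11]: sample 2 = 34.40 < LCL.

out of control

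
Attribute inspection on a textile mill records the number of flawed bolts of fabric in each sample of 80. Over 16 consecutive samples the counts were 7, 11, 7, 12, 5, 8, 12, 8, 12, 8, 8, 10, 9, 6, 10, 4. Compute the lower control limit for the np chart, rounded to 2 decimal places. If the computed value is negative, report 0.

p̄ = Σdᵢ / (k·n) = 137 / (16 × 80) = 0.10703
LCL = np̄ − 3·√(np̄(1−p̄)) = 8.5625 − 3 × 2.7651 = 0.2671

0.27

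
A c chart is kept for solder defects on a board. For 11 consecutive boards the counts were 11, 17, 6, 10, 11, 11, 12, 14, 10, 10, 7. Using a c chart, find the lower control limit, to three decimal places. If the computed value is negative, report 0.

0.951

c̄ = (11 + 17 + 6 + 10 + 11 + 11 + 12 + 14 + 10 + 10 + 7) / 11 = 119 / 11 = 10.8182
LCL = c̄ − 3√c̄ = 10.8182 − 3 × 3.2891 = 0.9509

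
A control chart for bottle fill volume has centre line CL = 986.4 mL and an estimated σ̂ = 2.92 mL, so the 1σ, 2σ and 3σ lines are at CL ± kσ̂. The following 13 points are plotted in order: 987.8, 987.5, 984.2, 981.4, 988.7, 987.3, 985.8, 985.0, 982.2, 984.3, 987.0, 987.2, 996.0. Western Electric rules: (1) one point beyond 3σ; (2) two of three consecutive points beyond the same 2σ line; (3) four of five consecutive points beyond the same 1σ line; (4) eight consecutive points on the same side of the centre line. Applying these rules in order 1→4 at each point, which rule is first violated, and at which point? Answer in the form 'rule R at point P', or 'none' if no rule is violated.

Zone of each point (C = within 1σ̂, B = 1σ̂–2σ̂, A = 2σ̂–3σ̂, * = beyond 3σ̂; sign = side of CL): 1:+C, 2:+C, 3:-C, 4:-B, 5:+C, 6:+C, 7:-C, 8:-C, 9:-B, 10:-C, 11:+C, 12:+C, 13:+*
Rule 1 (one point beyond the 3σ limits) is satisfied at point 13.

rule 1 at point 13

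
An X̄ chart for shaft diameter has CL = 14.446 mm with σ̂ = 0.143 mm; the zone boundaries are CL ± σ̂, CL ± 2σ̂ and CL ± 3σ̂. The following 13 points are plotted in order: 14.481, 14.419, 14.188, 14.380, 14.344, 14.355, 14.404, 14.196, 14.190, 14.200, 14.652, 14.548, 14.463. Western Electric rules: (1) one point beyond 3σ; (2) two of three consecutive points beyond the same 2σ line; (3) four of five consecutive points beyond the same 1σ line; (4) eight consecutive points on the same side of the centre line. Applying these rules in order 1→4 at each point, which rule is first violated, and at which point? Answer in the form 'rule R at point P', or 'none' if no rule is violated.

Zone of each point (C = within 1σ̂, B = 1σ̂–2σ̂, A = 2σ̂–3σ̂, * = beyond 3σ̂; sign = side of CL): 1:+C, 2:-C, 3:-B, 4:-C, 5:-C, 6:-C, 7:-C, 8:-B, 9:-B, 10:-B, 11:+B, 12:+C, 13:+C
Rule 4 (eight consecutive points on the same side of the centre line) is satisfied at point 9.

rule 4 at point 9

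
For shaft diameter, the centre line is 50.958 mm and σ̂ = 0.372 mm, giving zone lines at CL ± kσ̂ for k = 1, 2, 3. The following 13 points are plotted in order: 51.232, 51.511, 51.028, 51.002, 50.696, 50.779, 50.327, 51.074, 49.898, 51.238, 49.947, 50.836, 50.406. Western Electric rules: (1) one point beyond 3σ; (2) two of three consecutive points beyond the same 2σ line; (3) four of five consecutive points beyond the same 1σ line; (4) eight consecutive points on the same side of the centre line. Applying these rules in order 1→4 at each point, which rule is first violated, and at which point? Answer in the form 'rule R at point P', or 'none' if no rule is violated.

rule 2 at point 11

Zone of each point (C = within 1σ̂, B = 1σ̂–2σ̂, A = 2σ̂–3σ̂, * = beyond 3σ̂; sign = side of CL): 1:+C, 2:+B, 3:+C, 4:+C, 5:-C, 6:-C, 7:-B, 8:+C, 9:-A, 10:+C, 11:-A, 12:-C, 13:-B
Rule 2 (two of three consecutive points beyond the same 2σ limit) is satisfied at point 11.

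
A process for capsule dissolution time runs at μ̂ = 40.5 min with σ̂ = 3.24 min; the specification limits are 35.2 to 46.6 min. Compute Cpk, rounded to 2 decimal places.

Cpu = (USL − μ̂) / (3σ̂) = (46.6 − 40.5) / (3 × 3.24) = 0.6276; Cpl = (μ̂ − LSL) / (3σ̂) = (40.5 − 35.2) / (3 × 3.24) = 0.5453; Cpk = min(Cpu, Cpl) = 0.5453

0.55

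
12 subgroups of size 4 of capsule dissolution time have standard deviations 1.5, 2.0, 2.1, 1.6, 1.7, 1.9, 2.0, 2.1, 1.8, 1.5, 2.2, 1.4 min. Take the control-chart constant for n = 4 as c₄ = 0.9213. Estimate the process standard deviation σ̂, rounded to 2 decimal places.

1.97

s̄ = (1.5 + 2.0 + 2.1 + 1.6 + 1.7 + 1.9 + 2.0 + 2.1 + 1.8 + 1.5 + 2.2 + 1.4) / 12 = 1.8167
σ̂ = s̄ / c₄ = 1.8167 / 0.9213 = 1.9719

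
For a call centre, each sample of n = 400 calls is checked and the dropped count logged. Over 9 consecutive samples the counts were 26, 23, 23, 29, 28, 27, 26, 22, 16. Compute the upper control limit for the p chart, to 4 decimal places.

p̄ = Σdᵢ / (k·n) = 220 / (9 × 400) = 0.06111
UCL = p̄ + 3·√(p̄(1−p̄)/n) = 0.06111 + 3 × √(0.06111×0.93889/400) = 0.06111 + 3 × 0.01198 = 0.09704

0.0970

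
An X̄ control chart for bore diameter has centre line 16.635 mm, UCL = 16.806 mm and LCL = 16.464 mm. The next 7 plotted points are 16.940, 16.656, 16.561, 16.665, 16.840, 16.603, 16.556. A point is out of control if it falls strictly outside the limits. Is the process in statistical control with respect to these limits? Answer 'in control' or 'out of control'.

Compare each point to [16.464, 16.806]: sample 1 = 16.940 > UCL; sample 5 = 16.840 > UCL.

out of control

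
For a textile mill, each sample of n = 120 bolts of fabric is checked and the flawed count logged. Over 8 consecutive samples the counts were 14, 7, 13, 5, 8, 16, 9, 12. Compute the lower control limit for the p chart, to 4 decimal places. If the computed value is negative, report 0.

0.0101

p̄ = Σdᵢ / (k·n) = 84 / (8 × 120) = 0.08750
LCL = p̄ − 3·√(p̄(1−p̄)/n) = 0.08750 − 3 × 0.02579 = 0.01012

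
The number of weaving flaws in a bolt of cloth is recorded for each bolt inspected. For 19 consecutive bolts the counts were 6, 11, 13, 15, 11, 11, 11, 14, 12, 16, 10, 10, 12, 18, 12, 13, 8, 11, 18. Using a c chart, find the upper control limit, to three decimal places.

22.694

c̄ = (6 + 11 + 13 + 15 + 11 + 11 + 11 + 14 + 12 + 16 + 10 + 10 + 12 + 18 + 12 + 13 + 8 + 11 + 18) / 19 = 232 / 19 = 12.2105
UCL = c̄ + 3√c̄ = 12.2105 + 3 × √12.2105 = 12.2105 + 3 × 3.4944 = 22.6936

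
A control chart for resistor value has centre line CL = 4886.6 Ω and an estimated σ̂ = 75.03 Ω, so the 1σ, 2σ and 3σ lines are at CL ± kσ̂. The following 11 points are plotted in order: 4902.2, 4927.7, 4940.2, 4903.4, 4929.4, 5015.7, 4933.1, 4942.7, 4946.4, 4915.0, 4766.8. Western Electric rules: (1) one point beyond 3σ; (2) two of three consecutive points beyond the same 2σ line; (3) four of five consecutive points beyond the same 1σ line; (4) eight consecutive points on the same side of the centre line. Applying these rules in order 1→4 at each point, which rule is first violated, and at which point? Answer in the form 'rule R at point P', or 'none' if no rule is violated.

rule 4 at point 8

Zone of each point (C = within 1σ̂, B = 1σ̂–2σ̂, A = 2σ̂–3σ̂, * = beyond 3σ̂; sign = side of CL): 1:+C, 2:+C, 3:+C, 4:+C, 5:+C, 6:+B, 7:+C, 8:+C, 9:+C, 10:+C, 11:-B
Rule 4 (eight consecutive points on the same side of the centre line) is satisfied at point 8.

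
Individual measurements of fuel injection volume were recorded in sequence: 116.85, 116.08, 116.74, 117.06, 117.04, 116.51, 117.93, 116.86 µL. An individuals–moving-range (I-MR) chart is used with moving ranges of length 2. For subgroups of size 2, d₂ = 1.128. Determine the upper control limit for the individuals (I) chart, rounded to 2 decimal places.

X̄ = (116.85 + 116.08 + 116.74 + 117.06 + 117.04 + 116.51 + 117.93 + 116.86) / 8 = 116.8838
Moving ranges: 0.77, 0.66, 0.32, 0.02, 0.53, 1.42, 1.07; M̄R̄ = 4.7900 / 7 = 0.6843
UCL = X̄ + 3·M̄R̄/d₂ = 116.8838 + 3 × 0.6843 / 1.128 = 118.7037

118.70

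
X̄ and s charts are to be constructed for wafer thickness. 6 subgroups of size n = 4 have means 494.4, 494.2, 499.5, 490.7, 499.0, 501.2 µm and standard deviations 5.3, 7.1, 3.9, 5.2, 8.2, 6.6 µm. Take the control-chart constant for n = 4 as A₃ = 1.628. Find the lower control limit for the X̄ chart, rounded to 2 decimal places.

X̄̄ = (494.4 + 494.2 + 499.5 + 490.7 + 499.0 + 501.2) / 6 = 496.5000
s̄ = (5.3 + 7.1 + 3.9 + 5.2 + 8.2 + 6.6) / 6 = 6.0500
LCL = X̄̄ − A₃·s̄ = 496.5000 − 1.628 × 6.0500 = 486.6506

486.65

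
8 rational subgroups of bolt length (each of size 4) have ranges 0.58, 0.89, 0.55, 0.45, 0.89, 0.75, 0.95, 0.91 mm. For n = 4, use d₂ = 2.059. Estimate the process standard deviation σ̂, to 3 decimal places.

R̄ = (0.58 + 0.89 + 0.55 + 0.45 + 0.89 + 0.75 + 0.95 + 0.91) / 8 = 0.7462
σ̂ = R̄ / d₂ = 0.7462 / 2.059 = 0.3624

0.362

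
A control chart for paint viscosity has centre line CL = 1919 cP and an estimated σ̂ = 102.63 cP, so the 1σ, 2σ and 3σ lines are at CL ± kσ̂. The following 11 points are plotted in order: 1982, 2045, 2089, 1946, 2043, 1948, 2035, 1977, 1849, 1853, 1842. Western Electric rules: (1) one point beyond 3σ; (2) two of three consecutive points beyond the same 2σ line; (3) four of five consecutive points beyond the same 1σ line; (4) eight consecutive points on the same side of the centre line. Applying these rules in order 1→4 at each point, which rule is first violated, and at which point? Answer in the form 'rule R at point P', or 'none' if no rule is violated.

rule 4 at point 8

Zone of each point (C = within 1σ̂, B = 1σ̂–2σ̂, A = 2σ̂–3σ̂, * = beyond 3σ̂; sign = side of CL): 1:+C, 2:+B, 3:+B, 4:+C, 5:+B, 6:+C, 7:+B, 8:+C, 9:-C, 10:-C, 11:-C
Rule 4 (eight consecutive points on the same side of the centre line) is satisfied at point 8.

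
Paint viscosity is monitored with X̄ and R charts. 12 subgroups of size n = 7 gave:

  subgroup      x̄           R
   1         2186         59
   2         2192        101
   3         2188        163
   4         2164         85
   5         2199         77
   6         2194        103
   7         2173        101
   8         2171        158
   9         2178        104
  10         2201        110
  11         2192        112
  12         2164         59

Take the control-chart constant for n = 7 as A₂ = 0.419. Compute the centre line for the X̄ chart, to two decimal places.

2183.50

X̄̄ = (2186 + 2192 + 2188 + 2164 + 2199 + 2194 + 2173 + 2171 + 2178 + 2201 + 2192 + 2164) / 12 = 26202.0000 / 12 = 2183.5000
CL = X̄̄ = 2183.5000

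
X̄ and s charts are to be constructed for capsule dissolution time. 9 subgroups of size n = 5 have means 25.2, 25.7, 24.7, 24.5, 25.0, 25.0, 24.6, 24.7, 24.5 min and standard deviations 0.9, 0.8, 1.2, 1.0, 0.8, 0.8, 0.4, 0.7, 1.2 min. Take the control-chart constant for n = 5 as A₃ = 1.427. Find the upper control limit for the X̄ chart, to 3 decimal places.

26.115

X̄̄ = (25.2 + 25.7 + 24.7 + 24.5 + 25.0 + 25.0 + 24.6 + 24.7 + 24.5) / 9 = 24.8778
s̄ = (0.9 + 0.8 + 1.2 + 1.0 + 0.8 + 0.8 + 0.4 + 0.7 + 1.2) / 9 = 0.8667
UCL = X̄̄ + A₃·s̄ = 24.8778 + 1.427 × 0.8667 = 26.1145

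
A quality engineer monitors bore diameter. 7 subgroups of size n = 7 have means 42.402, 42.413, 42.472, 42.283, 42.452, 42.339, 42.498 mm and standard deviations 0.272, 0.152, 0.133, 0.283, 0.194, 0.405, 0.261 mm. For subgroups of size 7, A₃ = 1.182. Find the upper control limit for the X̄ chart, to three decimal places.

X̄̄ = (42.402 + 42.413 + 42.472 + 42.283 + 42.452 + 42.339 + 42.498) / 7 = 42.4084
s̄ = (0.272 + 0.152 + 0.133 + 0.283 + 0.194 + 0.405 + 0.261) / 7 = 0.2429
UCL = X̄̄ + A₃·s̄ = 42.4084 + 1.182 × 0.2429 = 42.6955

42.695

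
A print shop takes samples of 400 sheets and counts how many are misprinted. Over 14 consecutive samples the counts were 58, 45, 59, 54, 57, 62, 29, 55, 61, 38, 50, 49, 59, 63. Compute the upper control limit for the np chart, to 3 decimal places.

p̄ = Σdᵢ / (k·n) = 739 / (14 × 400) = 0.13196
UCL = np̄ + 3·√(np̄(1−p̄)) = 52.7857 + 3 × √(52.7857×0.86804) = 52.7857 + 3 × 6.7690 = 73.0928

73.093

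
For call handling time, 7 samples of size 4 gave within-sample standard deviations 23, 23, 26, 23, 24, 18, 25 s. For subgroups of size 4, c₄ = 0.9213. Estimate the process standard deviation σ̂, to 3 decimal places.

25.120

s̄ = (23 + 23 + 26 + 23 + 24 + 18 + 25) / 7 = 23.1429
σ̂ = s̄ / c₄ = 23.1429 / 0.9213 = 25.1198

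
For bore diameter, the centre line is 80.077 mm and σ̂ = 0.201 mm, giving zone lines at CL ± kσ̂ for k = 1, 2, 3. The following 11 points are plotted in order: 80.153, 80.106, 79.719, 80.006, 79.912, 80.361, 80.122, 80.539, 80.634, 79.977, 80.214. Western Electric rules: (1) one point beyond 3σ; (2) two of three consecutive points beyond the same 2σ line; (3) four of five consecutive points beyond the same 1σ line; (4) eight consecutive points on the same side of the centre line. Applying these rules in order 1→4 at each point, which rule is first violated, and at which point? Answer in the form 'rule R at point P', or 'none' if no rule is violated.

rule 2 at point 9

Zone of each point (C = within 1σ̂, B = 1σ̂–2σ̂, A = 2σ̂–3σ̂, * = beyond 3σ̂; sign = side of CL): 1:+C, 2:+C, 3:-B, 4:-C, 5:-C, 6:+B, 7:+C, 8:+A, 9:+A, 10:-C, 11:+C
Rule 2 (two of three consecutive points beyond the same 2σ limit) is satisfied at point 9.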